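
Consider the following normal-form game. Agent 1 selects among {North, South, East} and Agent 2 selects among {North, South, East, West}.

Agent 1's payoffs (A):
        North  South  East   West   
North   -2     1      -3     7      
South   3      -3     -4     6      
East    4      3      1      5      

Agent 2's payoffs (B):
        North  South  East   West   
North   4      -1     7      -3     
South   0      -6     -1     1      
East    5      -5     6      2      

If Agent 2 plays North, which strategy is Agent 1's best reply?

East

With Agent 2 fixed at North, Agent 1's payoffs are: North → -2, South → 3, East → 4.
The maximum is 4, achieved by East.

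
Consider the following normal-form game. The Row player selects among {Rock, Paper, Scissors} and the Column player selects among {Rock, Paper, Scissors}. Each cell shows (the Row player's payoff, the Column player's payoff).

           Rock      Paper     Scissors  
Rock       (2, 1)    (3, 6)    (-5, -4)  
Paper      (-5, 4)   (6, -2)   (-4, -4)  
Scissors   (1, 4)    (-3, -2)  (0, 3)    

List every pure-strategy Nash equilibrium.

None

Check mutual best responses: a cell is a NE iff neither player can gain by unilaterally deviating.
The Row player's best responses — vs Rock: Rock (payoff 2); vs Paper: Paper (payoff 6); vs Scissors: Scissors (payoff 0).
The Column player's best responses — vs Rock: Paper (payoff 6); vs Paper: Rock (payoff 4); vs Scissors: Rock (payoff 4).
No cell has both players best-responding. For instance, the Row player's best reply to Rock is Rock, but against Rock the Column player prefers Paper over Rock.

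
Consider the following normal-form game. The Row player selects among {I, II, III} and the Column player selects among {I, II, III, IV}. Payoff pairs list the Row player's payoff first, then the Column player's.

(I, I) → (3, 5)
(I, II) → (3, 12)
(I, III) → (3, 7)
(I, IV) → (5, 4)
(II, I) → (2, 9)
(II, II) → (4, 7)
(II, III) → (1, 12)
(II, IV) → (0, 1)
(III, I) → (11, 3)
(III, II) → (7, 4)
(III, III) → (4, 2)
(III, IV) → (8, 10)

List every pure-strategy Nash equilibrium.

A profile is a Nash equilibrium when each player is best-responding to the other.
The Row player's best responses — vs I: III (payoff 11); vs II: III (payoff 7); vs III: III (payoff 4); vs IV: III (payoff 8).
The Column player's best responses — vs I: II (payoff 12); vs II: III (payoff 12); vs III: IV (payoff 10).
The only mutual best response is (III, IV); neither player gains by switching there.

(III, IV)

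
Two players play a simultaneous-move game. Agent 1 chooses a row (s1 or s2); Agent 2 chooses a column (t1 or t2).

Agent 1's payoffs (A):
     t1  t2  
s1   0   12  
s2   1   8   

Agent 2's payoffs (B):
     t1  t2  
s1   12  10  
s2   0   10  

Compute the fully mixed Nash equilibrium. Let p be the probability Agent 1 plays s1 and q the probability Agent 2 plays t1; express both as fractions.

Each player's mixing probability is pinned down by making the *other* player indifferent.
Agent 2 indifferent between t1 and t2: p·12 + (1−p)·0 = p·10 + (1−p)·10 ⟹ 0 + 12p = 10 + 0p ⟹ p = 5/6.
Agent 1 indifferent between s1 and s2: q·0 + (1−q)·12 = q·1 + (1−q)·8 ⟹ 12 + (-12)q = 8 + (-7)q ⟹ q = 4/5.

p = 5/6, q = 4/5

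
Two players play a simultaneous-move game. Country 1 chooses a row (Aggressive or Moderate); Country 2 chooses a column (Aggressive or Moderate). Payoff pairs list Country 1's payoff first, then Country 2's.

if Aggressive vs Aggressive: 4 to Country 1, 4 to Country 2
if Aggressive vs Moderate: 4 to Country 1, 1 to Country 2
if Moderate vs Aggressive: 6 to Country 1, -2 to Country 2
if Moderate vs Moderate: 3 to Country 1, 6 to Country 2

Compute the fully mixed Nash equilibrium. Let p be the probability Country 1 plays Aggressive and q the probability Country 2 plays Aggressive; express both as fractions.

p = 8/11, q = 1/3

Each player's mixing probability is pinned down by making the *other* player indifferent.
Country 2 indifferent between Aggressive and Moderate: p·4 + (1−p)·(-2) = p·1 + (1−p)·6 ⟹ (-2) + 6p = 6 + (-5)p ⟹ p = 8/11.
Country 1 indifferent between Aggressive and Moderate: q·4 + (1−q)·4 = q·6 + (1−q)·3 ⟹ 4 + 0q = 3 + 3q ⟹ q = 1/3.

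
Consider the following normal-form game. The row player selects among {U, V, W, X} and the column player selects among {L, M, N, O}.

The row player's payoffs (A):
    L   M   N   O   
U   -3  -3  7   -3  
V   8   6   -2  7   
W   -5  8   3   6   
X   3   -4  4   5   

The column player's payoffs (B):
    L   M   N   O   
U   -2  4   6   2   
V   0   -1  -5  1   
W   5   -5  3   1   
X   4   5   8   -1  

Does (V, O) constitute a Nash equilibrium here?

Holding the column player at O: the row player gets 7 from V, versus -3 from U, 6 from W, 5 from X. No profitable deviation for the row player.
Holding the row player at V: the column player gets 1 from O, versus 0 from L, -1 from M, -5 from N. No profitable deviation for the column player either.

Yes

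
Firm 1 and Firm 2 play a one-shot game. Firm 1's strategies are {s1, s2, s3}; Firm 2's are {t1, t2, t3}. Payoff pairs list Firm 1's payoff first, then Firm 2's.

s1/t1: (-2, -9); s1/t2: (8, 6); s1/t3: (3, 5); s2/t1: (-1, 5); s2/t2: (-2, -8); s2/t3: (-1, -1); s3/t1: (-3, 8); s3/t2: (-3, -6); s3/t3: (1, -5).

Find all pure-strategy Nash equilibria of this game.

Check mutual best responses: a cell is a NE iff neither player can gain by unilaterally deviating.
Firm 1's best responses — vs t1: s2 (payoff -1); vs t2: s1 (payoff 8); vs t3: s1 (payoff 3).
Firm 2's best responses — vs s1: t2 (payoff 6); vs s2: t1 (payoff 5); vs s3: t1 (payoff 8).
Mutual best responses occur at (s1, t2) and (s2, t1); at each, neither player gains by switching.

(s1, t2) and (s2, t1)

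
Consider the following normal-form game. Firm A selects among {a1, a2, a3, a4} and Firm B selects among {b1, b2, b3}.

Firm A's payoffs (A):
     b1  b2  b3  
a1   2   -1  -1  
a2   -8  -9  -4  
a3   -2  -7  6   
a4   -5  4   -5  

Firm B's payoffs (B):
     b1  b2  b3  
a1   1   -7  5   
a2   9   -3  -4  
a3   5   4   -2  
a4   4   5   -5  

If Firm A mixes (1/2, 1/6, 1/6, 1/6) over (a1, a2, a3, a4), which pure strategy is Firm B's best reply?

b1

Firm B's best reply maximizes expected payoff against the mix.
b1: (1/2)·1 + (1/6)·9 + (1/6)·5 + (1/6)·4 = 7/2
b2: (1/2)·(-7) + (1/6)·(-3) + (1/6)·4 + (1/6)·5 = -5/2
b3: (1/2)·5 + (1/6)·(-4) + (1/6)·(-2) + (1/6)·(-5) = 2/3
Highest expected payoff is 7/2, from b1.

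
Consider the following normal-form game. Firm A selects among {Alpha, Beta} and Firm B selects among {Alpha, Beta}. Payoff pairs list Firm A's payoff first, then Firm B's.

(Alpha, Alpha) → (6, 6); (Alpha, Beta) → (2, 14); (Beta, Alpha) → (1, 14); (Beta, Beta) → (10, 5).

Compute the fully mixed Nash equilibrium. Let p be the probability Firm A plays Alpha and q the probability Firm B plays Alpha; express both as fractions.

p = 9/17, q = 8/13

In a mixed NE each player is indifferent between their pure strategies, so the opponent's mix sets the indifference.
Firm B indifferent between Alpha and Beta: p·6 + (1−p)·14 = p·14 + (1−p)·5 ⟹ 14 + (-8)p = 5 + 9p ⟹ p = 9/17.
Firm A indifferent between Alpha and Beta: q·6 + (1−q)·2 = q·1 + (1−q)·10 ⟹ 2 + 4q = 10 + (-9)q ⟹ q = 8/13.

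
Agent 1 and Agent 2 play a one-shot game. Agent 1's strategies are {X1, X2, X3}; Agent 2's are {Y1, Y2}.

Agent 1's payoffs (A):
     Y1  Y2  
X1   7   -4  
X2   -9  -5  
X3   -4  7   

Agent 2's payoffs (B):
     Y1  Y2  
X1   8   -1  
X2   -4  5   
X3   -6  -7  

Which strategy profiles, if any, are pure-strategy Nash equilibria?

Find each player's best response to every opponent strategy; NE are the intersections.
Agent 1's best responses — vs Y1: X1 (payoff 7); vs Y2: X3 (payoff 7).
Agent 2's best responses — vs X1: Y1 (payoff 8); vs X2: Y2 (payoff 5); vs X3: Y1 (payoff -6).
The only mutual best response is (X1, Y1); neither player gains by switching there.

(X1, Y1)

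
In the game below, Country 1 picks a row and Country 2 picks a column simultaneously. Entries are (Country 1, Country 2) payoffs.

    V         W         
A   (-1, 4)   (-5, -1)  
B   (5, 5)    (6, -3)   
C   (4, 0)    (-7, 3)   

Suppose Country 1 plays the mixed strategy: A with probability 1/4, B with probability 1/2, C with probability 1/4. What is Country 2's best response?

V

Compute Country 2's expected payoff from each pure strategy against the given mix.
V: (1/4)·4 + (1/2)·5 + (1/4)·0 = 7/2
W: (1/4)·(-1) + (1/2)·(-3) + (1/4)·3 = -1
Highest expected payoff is 7/2, from V.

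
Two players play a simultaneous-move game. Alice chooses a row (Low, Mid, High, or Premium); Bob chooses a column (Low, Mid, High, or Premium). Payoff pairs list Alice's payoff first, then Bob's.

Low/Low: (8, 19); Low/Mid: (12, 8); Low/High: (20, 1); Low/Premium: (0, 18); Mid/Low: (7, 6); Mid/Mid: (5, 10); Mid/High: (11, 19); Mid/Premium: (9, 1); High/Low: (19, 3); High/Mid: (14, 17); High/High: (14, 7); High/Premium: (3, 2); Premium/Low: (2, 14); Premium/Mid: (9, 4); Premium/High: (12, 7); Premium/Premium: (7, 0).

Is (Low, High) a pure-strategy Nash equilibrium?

Holding Bob at High: Alice gets 20 from Low, versus 11 from Mid, 14 from High, 12 from Premium. No profitable deviation for Alice.
Holding Alice at Low: Bob gets 1 from High but could get 19 by switching to Low. Bob has a profitable deviation.

No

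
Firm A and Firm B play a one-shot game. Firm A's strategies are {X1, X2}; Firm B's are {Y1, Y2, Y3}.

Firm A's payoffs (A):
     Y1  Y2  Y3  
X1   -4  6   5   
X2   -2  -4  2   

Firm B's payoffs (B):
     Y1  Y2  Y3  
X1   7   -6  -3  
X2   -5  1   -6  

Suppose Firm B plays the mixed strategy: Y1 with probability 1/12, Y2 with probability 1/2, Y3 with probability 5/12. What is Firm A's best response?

Firm A's best reply maximizes expected payoff against the mix.
X1: (1/12)·(-4) + (1/2)·6 + (5/12)·5 = 19/4
X2: (1/12)·(-2) + (1/2)·(-4) + (5/12)·2 = -4/3
Highest expected payoff is 19/4, from X1.

X1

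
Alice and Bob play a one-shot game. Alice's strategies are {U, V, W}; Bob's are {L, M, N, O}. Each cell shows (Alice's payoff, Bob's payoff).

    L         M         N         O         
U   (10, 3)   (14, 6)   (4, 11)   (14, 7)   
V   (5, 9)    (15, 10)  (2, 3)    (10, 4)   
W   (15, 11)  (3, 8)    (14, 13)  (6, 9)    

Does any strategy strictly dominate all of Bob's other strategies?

No strictly dominant strategy

A strategy is strictly dominant if it gives Bob a strictly higher payoff than every other strategy, against every choice by the opponent.
L is not dominant: against U, M gives 6 > 3.
M is not dominant: against U, N gives 11 > 6.
N is not dominant: against V, L gives 9 > 3.
O is not dominant: against U, N gives 11 > 7.
No single strategy is best against every opponent action.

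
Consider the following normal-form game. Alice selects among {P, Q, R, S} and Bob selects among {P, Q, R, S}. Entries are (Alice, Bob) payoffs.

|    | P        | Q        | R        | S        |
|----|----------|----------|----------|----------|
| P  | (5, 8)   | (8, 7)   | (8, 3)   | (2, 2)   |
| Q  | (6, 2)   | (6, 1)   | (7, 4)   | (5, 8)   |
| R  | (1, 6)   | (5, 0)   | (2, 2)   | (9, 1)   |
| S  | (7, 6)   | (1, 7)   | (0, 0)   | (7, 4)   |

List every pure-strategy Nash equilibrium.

No pure-strategy Nash equilibrium

A profile is a Nash equilibrium when each player is best-responding to the other.
Alice's best responses — vs P: S (payoff 7); vs Q: P (payoff 8); vs R: P (payoff 8); vs S: R (payoff 9).
Bob's best responses — vs P: P (payoff 8); vs Q: S (payoff 8); vs R: P (payoff 6); vs S: Q (payoff 7).
No cell has both players best-responding. For instance, Alice's best reply to R is P, but against P Bob prefers P over R.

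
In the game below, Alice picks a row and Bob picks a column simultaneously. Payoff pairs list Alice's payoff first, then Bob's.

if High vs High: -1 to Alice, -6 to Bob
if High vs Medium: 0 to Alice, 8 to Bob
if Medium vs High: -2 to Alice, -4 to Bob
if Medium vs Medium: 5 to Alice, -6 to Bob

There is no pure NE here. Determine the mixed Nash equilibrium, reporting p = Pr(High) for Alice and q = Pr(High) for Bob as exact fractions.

p = 1/8, q = 5/6

Each player's mixing probability is pinned down by making the *other* player indifferent.
Bob indifferent between High and Medium: p·(-6) + (1−p)·(-4) = p·8 + (1−p)·(-6) ⟹ (-4) + (-2)p = (-6) + 14p ⟹ p = 1/8.
Alice indifferent between High and Medium: q·(-1) + (1−q)·0 = q·(-2) + (1−q)·5 ⟹ 0 + (-1)q = 5 + (-7)q ⟹ q = 5/6.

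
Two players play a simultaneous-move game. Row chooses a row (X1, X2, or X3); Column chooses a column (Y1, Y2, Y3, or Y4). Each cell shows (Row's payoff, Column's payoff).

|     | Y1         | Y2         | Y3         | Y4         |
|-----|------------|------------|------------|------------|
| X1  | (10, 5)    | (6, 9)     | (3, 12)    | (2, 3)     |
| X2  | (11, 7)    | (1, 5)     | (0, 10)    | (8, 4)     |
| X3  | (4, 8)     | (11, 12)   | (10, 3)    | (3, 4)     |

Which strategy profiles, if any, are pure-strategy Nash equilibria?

A profile is a Nash equilibrium when each player is best-responding to the other.
Row's best responses — vs Y1: X2 (payoff 11); vs Y2: X3 (payoff 11); vs Y3: X3 (payoff 10); vs Y4: X2 (payoff 8).
Column's best responses — vs X1: Y3 (payoff 12); vs X2: Y3 (payoff 10); vs X3: Y2 (payoff 12).
The only mutual best response is (X3, Y2); neither player gains by switching there.

(X3, Y2)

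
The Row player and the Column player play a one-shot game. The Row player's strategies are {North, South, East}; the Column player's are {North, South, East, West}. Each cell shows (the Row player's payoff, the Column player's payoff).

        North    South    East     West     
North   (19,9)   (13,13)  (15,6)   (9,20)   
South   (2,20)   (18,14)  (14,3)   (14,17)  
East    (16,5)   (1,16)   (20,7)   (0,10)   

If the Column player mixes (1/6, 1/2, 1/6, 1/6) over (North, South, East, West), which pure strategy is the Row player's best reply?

The Row player's best reply maximizes expected payoff against the mix.
North: (1/6)·19 + (1/2)·13 + (1/6)·15 + (1/6)·9 = 41/3
South: (1/6)·2 + (1/2)·18 + (1/6)·14 + (1/6)·14 = 14
East: (1/6)·16 + (1/2)·1 + (1/6)·20 + (1/6)·0 = 13/2
Highest expected payoff is 14, from South.

South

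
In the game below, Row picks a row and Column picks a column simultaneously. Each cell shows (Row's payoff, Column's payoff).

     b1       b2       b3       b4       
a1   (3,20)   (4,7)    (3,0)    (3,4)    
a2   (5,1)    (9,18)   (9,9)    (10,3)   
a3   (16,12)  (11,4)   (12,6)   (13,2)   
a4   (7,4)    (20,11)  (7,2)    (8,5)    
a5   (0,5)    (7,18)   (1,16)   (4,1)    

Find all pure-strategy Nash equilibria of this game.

Check mutual best responses: a cell is a NE iff neither player can gain by unilaterally deviating.
Row's best responses — vs b1: a3 (payoff 16); vs b2: a4 (payoff 20); vs b3: a3 (payoff 12); vs b4: a3 (payoff 13).
Column's best responses — vs a1: b1 (payoff 20); vs a2: b2 (payoff 18); vs a3: b1 (payoff 12); vs a4: b2 (payoff 11); vs a5: b2 (payoff 18).
Mutual best responses occur at (a3, b1) and (a4, b2); at each, neither player gains by switching.

(a3, b1) and (a4, b2)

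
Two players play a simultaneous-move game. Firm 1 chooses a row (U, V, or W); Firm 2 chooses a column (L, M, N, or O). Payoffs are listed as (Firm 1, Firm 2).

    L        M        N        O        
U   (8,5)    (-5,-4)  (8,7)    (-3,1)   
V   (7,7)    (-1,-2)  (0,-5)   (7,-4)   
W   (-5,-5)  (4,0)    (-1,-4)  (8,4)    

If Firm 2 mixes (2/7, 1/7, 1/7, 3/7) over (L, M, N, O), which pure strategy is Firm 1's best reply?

V

Compute Firm 1's expected payoff from each pure strategy against the given mix.
U: (2/7)·8 + (1/7)·(-5) + (1/7)·8 + (3/7)·(-3) = 10/7
V: (2/7)·7 + (1/7)·(-1) + (1/7)·0 + (3/7)·7 = 34/7
W: (2/7)·(-5) + (1/7)·4 + (1/7)·(-1) + (3/7)·8 = 17/7
Highest expected payoff is 34/7, from V.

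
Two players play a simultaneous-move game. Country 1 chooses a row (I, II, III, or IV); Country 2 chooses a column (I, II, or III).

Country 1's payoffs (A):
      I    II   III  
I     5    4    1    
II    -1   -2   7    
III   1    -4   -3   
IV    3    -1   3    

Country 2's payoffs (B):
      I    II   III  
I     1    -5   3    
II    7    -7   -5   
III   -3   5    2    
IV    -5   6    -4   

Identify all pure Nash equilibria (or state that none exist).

There is no pure-strategy Nash equilibrium

Check mutual best responses: a cell is a NE iff neither player can gain by unilaterally deviating.
Country 1's best responses — vs I: I (payoff 5); vs II: I (payoff 4); vs III: II (payoff 7).
Country 2's best responses — vs I: III (payoff 3); vs II: I (payoff 7); vs III: II (payoff 5); vs IV: II (payoff 6).
No cell has both players best-responding. For instance, Country 1's best reply to I is I, but against I Country 2 prefers III over I.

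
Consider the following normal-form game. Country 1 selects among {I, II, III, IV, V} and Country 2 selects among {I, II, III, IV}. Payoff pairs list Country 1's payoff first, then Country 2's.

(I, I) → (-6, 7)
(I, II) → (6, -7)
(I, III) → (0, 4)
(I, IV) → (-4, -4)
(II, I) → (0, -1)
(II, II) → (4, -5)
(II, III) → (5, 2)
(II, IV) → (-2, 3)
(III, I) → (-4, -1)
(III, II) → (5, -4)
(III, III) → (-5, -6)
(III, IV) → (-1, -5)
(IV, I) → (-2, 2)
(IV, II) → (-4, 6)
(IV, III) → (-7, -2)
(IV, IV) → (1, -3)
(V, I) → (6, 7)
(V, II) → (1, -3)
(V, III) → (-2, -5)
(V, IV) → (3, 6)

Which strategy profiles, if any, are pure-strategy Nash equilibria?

Find each player's best response to every opponent strategy; NE are the intersections.
Country 1's best responses — vs I: V (payoff 6); vs II: I (payoff 6); vs III: II (payoff 5); vs IV: V (payoff 3).
Country 2's best responses — vs I: I (payoff 7); vs II: IV (payoff 3); vs III: I (payoff -1); vs IV: II (payoff 6); vs V: I (payoff 7).
The only mutual best response is (V, I); neither player gains by switching there.

(V, I)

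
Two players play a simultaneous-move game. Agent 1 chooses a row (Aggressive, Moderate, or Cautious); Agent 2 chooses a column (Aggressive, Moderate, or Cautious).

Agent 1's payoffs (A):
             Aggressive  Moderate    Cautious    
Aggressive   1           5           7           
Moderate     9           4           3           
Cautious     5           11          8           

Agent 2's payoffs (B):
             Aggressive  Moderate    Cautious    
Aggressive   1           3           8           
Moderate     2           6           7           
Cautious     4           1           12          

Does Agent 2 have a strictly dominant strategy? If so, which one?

Cautious

Check whether one of Agent 2's strategies beats all alternatives regardless of what the opponent does.
Cautious strictly dominates: vs Aggressive: 8 > each of {1, 3}; vs Moderate: 7 > each of {2, 6}; vs Cautious: 12 > each of {4, 1}.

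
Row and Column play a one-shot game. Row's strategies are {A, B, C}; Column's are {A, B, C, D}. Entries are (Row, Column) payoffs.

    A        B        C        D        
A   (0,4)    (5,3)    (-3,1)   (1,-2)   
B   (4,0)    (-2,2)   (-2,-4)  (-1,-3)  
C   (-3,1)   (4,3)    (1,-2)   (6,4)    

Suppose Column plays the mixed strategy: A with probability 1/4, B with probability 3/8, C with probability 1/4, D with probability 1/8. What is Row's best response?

Row's best reply maximizes expected payoff against the mix.
A: (1/4)·0 + (3/8)·5 + (1/4)·(-3) + (1/8)·1 = 5/4
B: (1/4)·4 + (3/8)·(-2) + (1/4)·(-2) + (1/8)·(-1) = -3/8
C: (1/4)·(-3) + (3/8)·4 + (1/4)·1 + (1/8)·6 = 7/4
Highest expected payoff is 7/4, from C.

C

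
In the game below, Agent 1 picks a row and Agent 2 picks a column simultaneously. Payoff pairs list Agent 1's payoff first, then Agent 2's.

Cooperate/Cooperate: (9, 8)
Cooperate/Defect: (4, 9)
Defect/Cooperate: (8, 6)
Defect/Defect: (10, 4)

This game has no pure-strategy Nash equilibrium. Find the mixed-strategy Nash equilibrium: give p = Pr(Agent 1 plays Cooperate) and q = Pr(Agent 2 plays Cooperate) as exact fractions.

Each player's mixing probability is pinned down by making the *other* player indifferent.
Agent 2 indifferent between Cooperate and Defect: p·8 + (1−p)·6 = p·9 + (1−p)·4 ⟹ 6 + 2p = 4 + 5p ⟹ p = 2/3.
Agent 1 indifferent between Cooperate and Defect: q·9 + (1−q)·4 = q·8 + (1−q)·10 ⟹ 4 + 5q = 10 + (-2)q ⟹ q = 6/7.

p = 2/3, q = 6/7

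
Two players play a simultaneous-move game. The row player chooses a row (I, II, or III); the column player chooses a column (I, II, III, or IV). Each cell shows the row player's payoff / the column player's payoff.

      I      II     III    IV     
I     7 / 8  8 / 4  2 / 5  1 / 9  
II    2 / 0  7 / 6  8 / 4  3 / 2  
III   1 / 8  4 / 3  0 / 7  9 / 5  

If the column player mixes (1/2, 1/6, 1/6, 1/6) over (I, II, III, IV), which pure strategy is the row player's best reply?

I

Compute the row player's expected payoff from each pure strategy against the given mix.
I: (1/2)·7 + (1/6)·8 + (1/6)·2 + (1/6)·1 = 16/3
II: (1/2)·2 + (1/6)·7 + (1/6)·8 + (1/6)·3 = 4
III: (1/2)·1 + (1/6)·4 + (1/6)·0 + (1/6)·9 = 8/3
Highest expected payoff is 16/3, from I.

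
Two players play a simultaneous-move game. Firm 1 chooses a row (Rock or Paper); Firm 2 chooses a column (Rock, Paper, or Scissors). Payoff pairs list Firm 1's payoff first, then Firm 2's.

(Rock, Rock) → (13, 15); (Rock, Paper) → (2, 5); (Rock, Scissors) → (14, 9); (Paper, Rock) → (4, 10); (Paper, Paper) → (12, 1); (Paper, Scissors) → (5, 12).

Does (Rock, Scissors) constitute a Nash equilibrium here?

No

Holding Firm 2 at Scissors: Firm 1 gets 14 from Rock, versus 5 from Paper. No profitable deviation for Firm 1.
Holding Firm 1 at Rock: Firm 2 gets 9 from Scissors but could get 15 by switching to Rock. Firm 2 has a profitable deviation.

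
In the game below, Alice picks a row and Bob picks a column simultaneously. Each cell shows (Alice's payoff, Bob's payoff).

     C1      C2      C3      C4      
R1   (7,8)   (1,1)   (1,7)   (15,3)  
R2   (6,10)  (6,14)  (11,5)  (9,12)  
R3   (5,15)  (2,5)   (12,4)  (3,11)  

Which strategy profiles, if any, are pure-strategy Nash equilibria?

Find each player's best response to every opponent strategy; NE are the intersections.
Alice's best responses — vs C1: R1 (payoff 7); vs C2: R2 (payoff 6); vs C3: R3 (payoff 12); vs C4: R1 (payoff 15).
Bob's best responses — vs R1: C1 (payoff 8); vs R2: C2 (payoff 14); vs R3: C1 (payoff 15).
Mutual best responses occur at (R1, C1) and (R2, C2); at each, neither player gains by switching.

(R1, C1) and (R2, C2)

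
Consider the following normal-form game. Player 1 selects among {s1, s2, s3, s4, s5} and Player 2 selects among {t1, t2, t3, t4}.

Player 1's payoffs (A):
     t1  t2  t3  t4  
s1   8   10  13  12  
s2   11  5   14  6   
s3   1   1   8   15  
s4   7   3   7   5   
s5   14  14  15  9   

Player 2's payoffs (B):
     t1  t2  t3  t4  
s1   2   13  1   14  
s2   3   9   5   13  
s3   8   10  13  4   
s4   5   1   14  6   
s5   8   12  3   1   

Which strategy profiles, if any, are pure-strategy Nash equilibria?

(s5, t2)

A profile is a Nash equilibrium when each player is best-responding to the other.
Player 1's best responses — vs t1: s5 (payoff 14); vs t2: s5 (payoff 14); vs t3: s5 (payoff 15); vs t4: s3 (payoff 15).
Player 2's best responses — vs s1: t4 (payoff 14); vs s2: t4 (payoff 13); vs s3: t3 (payoff 13); vs s4: t3 (payoff 14); vs s5: t2 (payoff 12).
The only mutual best response is (s5, t2); neither player gains by switching there.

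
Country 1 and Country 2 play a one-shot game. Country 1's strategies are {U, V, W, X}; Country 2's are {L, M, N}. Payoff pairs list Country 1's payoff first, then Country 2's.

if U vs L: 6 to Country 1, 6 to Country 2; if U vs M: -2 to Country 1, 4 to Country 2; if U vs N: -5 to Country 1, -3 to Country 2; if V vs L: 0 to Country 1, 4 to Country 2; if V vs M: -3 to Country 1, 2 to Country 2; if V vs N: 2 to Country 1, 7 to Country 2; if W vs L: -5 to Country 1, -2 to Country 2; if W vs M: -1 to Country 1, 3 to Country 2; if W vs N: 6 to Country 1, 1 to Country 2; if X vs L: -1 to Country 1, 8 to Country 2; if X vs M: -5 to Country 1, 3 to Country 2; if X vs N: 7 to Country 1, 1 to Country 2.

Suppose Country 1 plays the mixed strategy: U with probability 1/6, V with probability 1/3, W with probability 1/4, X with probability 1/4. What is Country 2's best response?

Compute Country 2's expected payoff from each pure strategy against the given mix.
L: (1/6)·6 + (1/3)·4 + (1/4)·(-2) + (1/4)·8 = 23/6
M: (1/6)·4 + (1/3)·2 + (1/4)·3 + (1/4)·3 = 17/6
N: (1/6)·(-3) + (1/3)·7 + (1/4)·1 + (1/4)·1 = 7/3
Highest expected payoff is 23/6, from L.

L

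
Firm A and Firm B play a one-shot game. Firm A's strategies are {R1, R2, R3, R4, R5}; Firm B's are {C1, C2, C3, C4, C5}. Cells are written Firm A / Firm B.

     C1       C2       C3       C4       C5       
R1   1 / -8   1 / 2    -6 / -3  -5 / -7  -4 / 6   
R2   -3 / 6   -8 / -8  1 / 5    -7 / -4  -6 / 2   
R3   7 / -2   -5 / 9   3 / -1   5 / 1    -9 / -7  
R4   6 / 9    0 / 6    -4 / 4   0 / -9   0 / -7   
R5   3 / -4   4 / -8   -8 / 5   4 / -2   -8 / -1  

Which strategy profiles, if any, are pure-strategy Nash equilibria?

A profile is a Nash equilibrium when each player is best-responding to the other.
Firm A's best responses — vs C1: R3 (payoff 7); vs C2: R5 (payoff 4); vs C3: R3 (payoff 3); vs C4: R3 (payoff 5); vs C5: R4 (payoff 0).
Firm B's best responses — vs R1: C5 (payoff 6); vs R2: C1 (payoff 6); vs R3: C2 (payoff 9); vs R4: C1 (payoff 9); vs R5: C3 (payoff 5).
No cell has both players best-responding. For instance, Firm A's best reply to C2 is R5, but against R5 Firm B prefers C3 over C2.

None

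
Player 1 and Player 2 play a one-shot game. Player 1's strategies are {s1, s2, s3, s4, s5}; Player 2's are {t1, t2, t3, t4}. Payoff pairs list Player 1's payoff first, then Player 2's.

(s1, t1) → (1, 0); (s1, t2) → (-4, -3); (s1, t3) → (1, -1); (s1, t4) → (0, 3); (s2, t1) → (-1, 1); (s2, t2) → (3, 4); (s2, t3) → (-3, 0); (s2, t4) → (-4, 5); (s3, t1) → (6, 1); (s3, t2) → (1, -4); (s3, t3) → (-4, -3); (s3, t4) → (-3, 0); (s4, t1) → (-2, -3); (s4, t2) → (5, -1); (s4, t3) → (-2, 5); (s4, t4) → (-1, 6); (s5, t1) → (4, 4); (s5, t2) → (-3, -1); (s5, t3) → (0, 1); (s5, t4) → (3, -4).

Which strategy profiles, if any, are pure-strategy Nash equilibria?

A profile is a Nash equilibrium when each player is best-responding to the other.
Player 1's best responses — vs t1: s3 (payoff 6); vs t2: s4 (payoff 5); vs t3: s1 (payoff 1); vs t4: s5 (payoff 3).
Player 2's best responses — vs s1: t4 (payoff 3); vs s2: t4 (payoff 5); vs s3: t1 (payoff 1); vs s4: t4 (payoff 6); vs s5: t1 (payoff 4).
The only mutual best response is (s3, t1); neither player gains by switching there.

(s3, t1)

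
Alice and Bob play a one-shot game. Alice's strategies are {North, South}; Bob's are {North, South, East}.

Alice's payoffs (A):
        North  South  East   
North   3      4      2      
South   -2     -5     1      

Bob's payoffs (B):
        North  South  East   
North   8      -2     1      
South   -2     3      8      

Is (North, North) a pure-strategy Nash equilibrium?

Holding Bob at North: Alice gets 3 from North, versus -2 from South. No profitable deviation for Alice.
Holding Alice at North: Bob gets 8 from North, versus -2 from South, 1 from East. No profitable deviation for Bob either.

Yes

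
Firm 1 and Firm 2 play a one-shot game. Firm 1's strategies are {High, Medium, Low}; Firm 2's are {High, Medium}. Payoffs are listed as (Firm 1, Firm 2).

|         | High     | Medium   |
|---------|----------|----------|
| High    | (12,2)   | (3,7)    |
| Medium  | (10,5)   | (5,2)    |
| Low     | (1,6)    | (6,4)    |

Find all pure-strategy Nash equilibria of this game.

There is no pure-strategy Nash equilibrium

Find each player's best response to every opponent strategy; NE are the intersections.
Firm 1's best responses — vs High: High (payoff 12); vs Medium: Low (payoff 6).
Firm 2's best responses — vs High: Medium (payoff 7); vs Medium: High (payoff 5); vs Low: High (payoff 6).
No cell has both players best-responding. For instance, Firm 1's best reply to Medium is Low, but against Low Firm 2 prefers High over Medium.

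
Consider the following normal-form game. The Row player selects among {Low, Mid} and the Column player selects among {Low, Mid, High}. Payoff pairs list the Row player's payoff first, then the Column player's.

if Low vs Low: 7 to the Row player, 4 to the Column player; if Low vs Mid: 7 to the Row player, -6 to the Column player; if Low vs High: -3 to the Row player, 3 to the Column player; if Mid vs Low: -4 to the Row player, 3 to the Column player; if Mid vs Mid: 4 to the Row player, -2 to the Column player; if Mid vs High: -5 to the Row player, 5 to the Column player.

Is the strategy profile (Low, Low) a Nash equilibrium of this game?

Yes

Holding the Column player at Low: the Row player gets 7 from Low, versus -4 from Mid. No profitable deviation for the Row player.
Holding the Row player at Low: the Column player gets 4 from Low, versus -6 from Mid, 3 from High. No profitable deviation for the Column player either.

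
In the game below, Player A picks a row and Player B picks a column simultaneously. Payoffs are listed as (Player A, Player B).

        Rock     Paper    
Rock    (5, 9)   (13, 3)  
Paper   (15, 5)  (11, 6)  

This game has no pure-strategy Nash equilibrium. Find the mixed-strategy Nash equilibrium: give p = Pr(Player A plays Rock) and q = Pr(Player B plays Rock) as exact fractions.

In a mixed NE each player is indifferent between their pure strategies, so the opponent's mix sets the indifference.
Player B indifferent between Rock and Paper: p·9 + (1−p)·5 = p·3 + (1−p)·6 ⟹ 5 + 4p = 6 + (-3)p ⟹ p = 1/7.
Player A indifferent between Rock and Paper: q·5 + (1−q)·13 = q·15 + (1−q)·11 ⟹ 13 + (-8)q = 11 + 4q ⟹ q = 1/6.

p = 1/7, q = 1/6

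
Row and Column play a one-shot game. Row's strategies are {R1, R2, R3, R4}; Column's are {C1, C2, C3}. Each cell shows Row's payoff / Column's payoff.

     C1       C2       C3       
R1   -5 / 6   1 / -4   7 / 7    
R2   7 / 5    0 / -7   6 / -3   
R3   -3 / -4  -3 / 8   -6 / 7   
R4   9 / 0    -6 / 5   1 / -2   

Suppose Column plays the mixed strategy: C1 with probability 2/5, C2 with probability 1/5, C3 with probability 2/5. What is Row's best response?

Compute Row's expected payoff from each pure strategy against the given mix.
R1: (2/5)·(-5) + (1/5)·1 + (2/5)·7 = 1
R2: (2/5)·7 + (1/5)·0 + (2/5)·6 = 26/5
R3: (2/5)·(-3) + (1/5)·(-3) + (2/5)·(-6) = -21/5
R4: (2/5)·9 + (1/5)·(-6) + (2/5)·1 = 14/5
Highest expected payoff is 26/5, from R2.

R2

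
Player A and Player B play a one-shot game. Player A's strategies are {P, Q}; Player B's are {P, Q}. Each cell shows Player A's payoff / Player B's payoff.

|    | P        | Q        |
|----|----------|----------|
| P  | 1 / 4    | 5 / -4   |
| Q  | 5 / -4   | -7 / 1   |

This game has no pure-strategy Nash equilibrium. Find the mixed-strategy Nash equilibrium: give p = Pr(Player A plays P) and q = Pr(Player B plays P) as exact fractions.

p = 5/13, q = 3/4

Each player's mixing probability is pinned down by making the *other* player indifferent.
Player B indifferent between P and Q: p·4 + (1−p)·(-4) = p·(-4) + (1−p)·1 ⟹ (-4) + 8p = 1 + (-5)p ⟹ p = 5/13.
Player A indifferent between P and Q: q·1 + (1−q)·5 = q·5 + (1−q)·(-7) ⟹ 5 + (-4)q = (-7) + 12q ⟹ q = 3/4.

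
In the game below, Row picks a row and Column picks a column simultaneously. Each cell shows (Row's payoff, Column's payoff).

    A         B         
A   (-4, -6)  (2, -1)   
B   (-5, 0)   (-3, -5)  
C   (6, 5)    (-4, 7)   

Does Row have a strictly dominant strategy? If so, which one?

No strictly dominant strategy

A strategy is strictly dominant if it gives Row a strictly higher payoff than every other strategy, against every choice by the opponent.
A is not dominant: against A, C gives 6 > -4.
B is not dominant: against A, A gives -4 > -5.
C is not dominant: against B, A gives 2 > -4.
No single strategy is best against every opponent action.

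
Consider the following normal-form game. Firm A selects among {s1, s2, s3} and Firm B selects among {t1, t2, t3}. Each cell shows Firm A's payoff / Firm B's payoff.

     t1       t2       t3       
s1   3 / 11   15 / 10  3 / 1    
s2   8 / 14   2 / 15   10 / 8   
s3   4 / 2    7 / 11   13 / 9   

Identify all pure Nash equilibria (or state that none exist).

A profile is a Nash equilibrium when each player is best-responding to the other.
Firm A's best responses — vs t1: s2 (payoff 8); vs t2: s1 (payoff 15); vs t3: s3 (payoff 13).
Firm B's best responses — vs s1: t1 (payoff 11); vs s2: t2 (payoff 15); vs s3: t2 (payoff 11).
No cell has both players best-responding. For instance, Firm A's best reply to t2 is s1, but against s1 Firm B prefers t1 over t2.

There is no pure-strategy Nash equilibrium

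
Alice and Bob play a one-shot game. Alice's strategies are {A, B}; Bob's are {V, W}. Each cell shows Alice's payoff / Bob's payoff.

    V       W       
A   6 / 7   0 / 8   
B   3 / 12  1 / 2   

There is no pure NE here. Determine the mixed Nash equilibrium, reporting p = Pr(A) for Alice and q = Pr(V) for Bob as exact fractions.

In a mixed NE each player is indifferent between their pure strategies, so the opponent's mix sets the indifference.
Bob indifferent between V and W: p·7 + (1−p)·12 = p·8 + (1−p)·2 ⟹ 12 + (-5)p = 2 + 6p ⟹ p = 10/11.
Alice indifferent between A and B: q·6 + (1−q)·0 = q·3 + (1−q)·1 ⟹ 0 + 6q = 1 + 2q ⟹ q = 1/4.

p = 10/11, q = 1/4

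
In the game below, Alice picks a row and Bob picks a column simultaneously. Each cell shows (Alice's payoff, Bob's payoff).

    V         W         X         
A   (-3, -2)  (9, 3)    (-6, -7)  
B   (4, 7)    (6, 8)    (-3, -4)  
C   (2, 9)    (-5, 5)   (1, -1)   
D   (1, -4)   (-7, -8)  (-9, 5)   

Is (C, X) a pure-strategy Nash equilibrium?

No

Holding Bob at X: Alice gets 1 from C, versus -6 from A, -3 from B, -9 from D. No profitable deviation for Alice.
Holding Alice at C: Bob gets -1 from X but could get 9 by switching to V. Bob has a profitable deviation.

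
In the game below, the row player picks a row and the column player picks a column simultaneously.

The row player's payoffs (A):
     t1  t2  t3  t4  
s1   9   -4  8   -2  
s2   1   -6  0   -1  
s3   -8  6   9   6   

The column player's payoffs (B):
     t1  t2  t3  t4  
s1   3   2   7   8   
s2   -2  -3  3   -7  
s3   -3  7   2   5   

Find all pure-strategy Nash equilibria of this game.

(s3, t2)

Find each player's best response to every opponent strategy; NE are the intersections.
The row player's best responses — vs t1: s1 (payoff 9); vs t2: s3 (payoff 6); vs t3: s3 (payoff 9); vs t4: s3 (payoff 6).
The column player's best responses — vs s1: t4 (payoff 8); vs s2: t3 (payoff 3); vs s3: t2 (payoff 7).
The only mutual best response is (s3, t2); neither player gains by switching there.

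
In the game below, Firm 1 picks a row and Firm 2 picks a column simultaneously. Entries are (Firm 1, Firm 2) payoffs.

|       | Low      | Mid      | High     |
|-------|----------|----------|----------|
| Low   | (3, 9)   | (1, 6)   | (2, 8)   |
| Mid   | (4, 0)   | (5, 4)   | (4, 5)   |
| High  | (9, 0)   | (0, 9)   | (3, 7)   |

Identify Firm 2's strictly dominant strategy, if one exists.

None

A strategy is strictly dominant if it gives Firm 2 a strictly higher payoff than every other strategy, against every choice by the opponent.
Low is not dominant: against Mid, Mid gives 4 > 0.
Mid is not dominant: against Low, Low gives 9 > 6.
High is not dominant: against Low, Low gives 9 > 8.
No single strategy is best against every opponent action.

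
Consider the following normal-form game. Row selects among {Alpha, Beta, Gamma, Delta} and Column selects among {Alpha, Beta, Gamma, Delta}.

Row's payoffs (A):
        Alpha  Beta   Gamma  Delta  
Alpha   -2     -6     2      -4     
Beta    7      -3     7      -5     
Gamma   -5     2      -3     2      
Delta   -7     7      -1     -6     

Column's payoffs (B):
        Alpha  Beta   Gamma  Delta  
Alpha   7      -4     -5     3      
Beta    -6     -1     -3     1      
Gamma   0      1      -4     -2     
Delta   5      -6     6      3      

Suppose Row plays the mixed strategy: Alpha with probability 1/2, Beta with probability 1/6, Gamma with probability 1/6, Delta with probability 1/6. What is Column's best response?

Alpha

Compute Column's expected payoff from each pure strategy against the given mix.
Alpha: (1/2)·7 + (1/6)·(-6) + (1/6)·0 + (1/6)·5 = 10/3
Beta: (1/2)·(-4) + (1/6)·(-1) + (1/6)·1 + (1/6)·(-6) = -3
Gamma: (1/2)·(-5) + (1/6)·(-3) + (1/6)·(-4) + (1/6)·6 = -8/3
Delta: (1/2)·3 + (1/6)·1 + (1/6)·(-2) + (1/6)·3 = 11/6
Highest expected payoff is 10/3, from Alpha.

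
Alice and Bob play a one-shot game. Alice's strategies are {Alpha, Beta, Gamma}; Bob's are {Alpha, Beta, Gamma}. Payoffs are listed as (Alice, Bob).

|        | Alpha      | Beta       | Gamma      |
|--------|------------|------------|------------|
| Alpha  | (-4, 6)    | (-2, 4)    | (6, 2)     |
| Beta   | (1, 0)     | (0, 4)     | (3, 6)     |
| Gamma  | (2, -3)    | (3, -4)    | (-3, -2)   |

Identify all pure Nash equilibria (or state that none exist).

None

Find each player's best response to every opponent strategy; NE are the intersections.
Alice's best responses — vs Alpha: Gamma (payoff 2); vs Beta: Gamma (payoff 3); vs Gamma: Alpha (payoff 6).
Bob's best responses — vs Alpha: Alpha (payoff 6); vs Beta: Gamma (payoff 6); vs Gamma: Gamma (payoff -2).
No cell has both players best-responding. For instance, Alice's best reply to Alpha is Gamma, but against Gamma Bob prefers Gamma over Alpha.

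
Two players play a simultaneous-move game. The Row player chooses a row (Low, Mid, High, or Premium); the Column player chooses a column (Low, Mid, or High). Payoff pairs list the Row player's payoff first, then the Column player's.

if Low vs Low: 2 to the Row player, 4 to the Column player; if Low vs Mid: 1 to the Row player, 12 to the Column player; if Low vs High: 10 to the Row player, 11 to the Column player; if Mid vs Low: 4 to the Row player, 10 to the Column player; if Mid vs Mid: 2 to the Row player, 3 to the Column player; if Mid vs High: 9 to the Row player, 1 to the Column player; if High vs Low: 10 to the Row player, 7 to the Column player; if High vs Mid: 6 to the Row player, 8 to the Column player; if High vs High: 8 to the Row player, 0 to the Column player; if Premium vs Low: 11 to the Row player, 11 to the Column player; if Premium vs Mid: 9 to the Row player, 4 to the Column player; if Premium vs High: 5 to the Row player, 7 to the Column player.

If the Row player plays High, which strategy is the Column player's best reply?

With the Row player fixed at High, the Column player's payoffs are: Low → 7, Mid → 8, High → 0.
The maximum is 8, achieved by Mid.

Mid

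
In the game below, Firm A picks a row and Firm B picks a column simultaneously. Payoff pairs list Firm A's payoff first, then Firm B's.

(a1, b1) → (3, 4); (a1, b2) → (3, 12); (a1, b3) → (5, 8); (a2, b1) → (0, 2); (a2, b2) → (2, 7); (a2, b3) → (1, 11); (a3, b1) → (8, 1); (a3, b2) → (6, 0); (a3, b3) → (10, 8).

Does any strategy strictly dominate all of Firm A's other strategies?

a3

A strategy is strictly dominant if it gives Firm A a strictly higher payoff than every other strategy, against every choice by the opponent.
a3 strictly dominates: vs b1: 8 > each of {3, 0}; vs b2: 6 > each of {3, 2}; vs b3: 10 > each of {5, 1}.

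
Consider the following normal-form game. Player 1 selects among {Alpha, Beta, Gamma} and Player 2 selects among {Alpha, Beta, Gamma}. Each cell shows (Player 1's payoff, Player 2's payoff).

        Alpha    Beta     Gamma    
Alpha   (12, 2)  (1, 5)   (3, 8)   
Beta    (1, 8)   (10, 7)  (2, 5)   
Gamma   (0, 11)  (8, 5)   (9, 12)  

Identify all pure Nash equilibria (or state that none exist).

(Gamma, Gamma)

Find each player's best response to every opponent strategy; NE are the intersections.
Player 1's best responses — vs Alpha: Alpha (payoff 12); vs Beta: Beta (payoff 10); vs Gamma: Gamma (payoff 9).
Player 2's best responses — vs Alpha: Gamma (payoff 8); vs Beta: Alpha (payoff 8); vs Gamma: Gamma (payoff 12).
The only mutual best response is (Gamma, Gamma); neither player gains by switching there.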